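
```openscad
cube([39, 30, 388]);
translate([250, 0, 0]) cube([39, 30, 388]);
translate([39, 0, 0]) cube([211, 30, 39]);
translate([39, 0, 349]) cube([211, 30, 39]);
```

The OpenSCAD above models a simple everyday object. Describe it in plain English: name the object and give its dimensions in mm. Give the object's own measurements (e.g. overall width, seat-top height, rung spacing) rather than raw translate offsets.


A rectangular picture frame lying in the x–z plane (depth along y). The opening is 211 mm wide (x) by 310 mm tall (z), surrounded by a border 39 mm wide on all four sides. The frame is 30 mm deep and is made of two full-height vertical stiles with two horizontal rails fitted between them.


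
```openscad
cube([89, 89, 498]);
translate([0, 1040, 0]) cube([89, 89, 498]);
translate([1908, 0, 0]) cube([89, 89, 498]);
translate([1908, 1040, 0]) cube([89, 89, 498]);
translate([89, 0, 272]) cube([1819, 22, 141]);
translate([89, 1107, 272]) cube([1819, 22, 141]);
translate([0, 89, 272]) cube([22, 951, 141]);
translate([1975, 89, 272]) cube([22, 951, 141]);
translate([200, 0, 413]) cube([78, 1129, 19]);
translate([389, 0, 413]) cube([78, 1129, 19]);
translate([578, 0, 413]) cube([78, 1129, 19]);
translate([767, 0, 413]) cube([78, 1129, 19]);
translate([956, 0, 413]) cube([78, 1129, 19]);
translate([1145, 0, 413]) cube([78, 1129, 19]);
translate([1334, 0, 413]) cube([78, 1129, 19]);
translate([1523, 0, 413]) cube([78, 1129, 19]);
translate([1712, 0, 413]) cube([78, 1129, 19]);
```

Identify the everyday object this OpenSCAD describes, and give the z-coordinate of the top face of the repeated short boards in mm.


A bed frame. The slat-top height is 432 mm.

Four posts, four rails, and a row of slats — a bed frame. Slats sit on the rails at z = 272 + 141 = 413; with slat thickness 19, the top is 432 mm.


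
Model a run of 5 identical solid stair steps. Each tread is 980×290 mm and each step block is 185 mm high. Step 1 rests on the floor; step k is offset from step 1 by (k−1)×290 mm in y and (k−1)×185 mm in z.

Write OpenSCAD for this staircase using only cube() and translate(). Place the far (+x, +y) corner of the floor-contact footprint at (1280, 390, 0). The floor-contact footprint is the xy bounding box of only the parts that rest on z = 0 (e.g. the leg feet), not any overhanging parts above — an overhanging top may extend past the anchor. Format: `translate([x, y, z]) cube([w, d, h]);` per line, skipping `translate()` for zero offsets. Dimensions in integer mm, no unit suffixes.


translate([300, 100, 0]) cube([980, 290, 185]);
translate([300, 390, 185]) cube([980, 290, 185]);
translate([300, 680, 370]) cube([980, 290, 185]);
translate([300, 970, 555]) cube([980, 290, 185]);
translate([300, 1260, 740]) cube([980, 290, 185]);


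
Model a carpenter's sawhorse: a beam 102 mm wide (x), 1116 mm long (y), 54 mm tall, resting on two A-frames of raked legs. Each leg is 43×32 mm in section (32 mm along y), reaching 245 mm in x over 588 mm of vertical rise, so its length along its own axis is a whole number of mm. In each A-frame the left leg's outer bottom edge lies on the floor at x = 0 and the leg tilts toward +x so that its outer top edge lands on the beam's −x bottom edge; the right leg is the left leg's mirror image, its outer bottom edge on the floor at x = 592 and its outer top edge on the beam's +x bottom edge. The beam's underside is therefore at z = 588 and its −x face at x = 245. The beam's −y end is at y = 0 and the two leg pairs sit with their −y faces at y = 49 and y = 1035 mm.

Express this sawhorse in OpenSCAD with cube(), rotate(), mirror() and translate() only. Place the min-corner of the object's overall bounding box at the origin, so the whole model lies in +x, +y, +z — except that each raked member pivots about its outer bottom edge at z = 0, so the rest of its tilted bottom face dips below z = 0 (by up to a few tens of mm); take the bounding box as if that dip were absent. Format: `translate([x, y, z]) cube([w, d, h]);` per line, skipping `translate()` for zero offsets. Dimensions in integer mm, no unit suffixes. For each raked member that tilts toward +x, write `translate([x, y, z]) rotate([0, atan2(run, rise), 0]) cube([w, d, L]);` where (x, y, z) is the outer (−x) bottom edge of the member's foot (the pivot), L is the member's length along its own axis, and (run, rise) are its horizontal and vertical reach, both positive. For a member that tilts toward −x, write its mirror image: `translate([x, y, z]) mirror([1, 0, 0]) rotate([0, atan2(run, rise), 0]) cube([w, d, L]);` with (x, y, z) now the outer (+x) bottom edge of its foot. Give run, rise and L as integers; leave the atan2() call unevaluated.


translate([245, 0, 588]) cube([102, 1116, 54]);
translate([0, 49, 0]) rotate([0, atan2(245, 588), 0]) cube([43, 32, 637]);
translate([592, 49, 0]) mirror([1, 0, 0]) rotate([0, atan2(245, 588), 0]) cube([43, 32, 637]);
translate([0, 1035, 0]) rotate([0, atan2(245, 588), 0]) cube([43, 32, 637]);
translate([592, 1035, 0]) mirror([1, 0, 0]) rotate([0, atan2(245, 588), 0]) cube([43, 32, 637]);


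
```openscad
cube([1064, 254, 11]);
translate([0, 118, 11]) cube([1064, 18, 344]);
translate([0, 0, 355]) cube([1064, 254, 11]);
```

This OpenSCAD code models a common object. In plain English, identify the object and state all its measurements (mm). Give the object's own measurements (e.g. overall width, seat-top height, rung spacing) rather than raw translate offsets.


An I-beam lying along x, 1064 mm long. Overall section height 366 mm. Two flanges 254 mm wide (y) and 11 mm thick, one on the floor and one at the top; a web 18 mm thick runs between them, centred on the flange width.


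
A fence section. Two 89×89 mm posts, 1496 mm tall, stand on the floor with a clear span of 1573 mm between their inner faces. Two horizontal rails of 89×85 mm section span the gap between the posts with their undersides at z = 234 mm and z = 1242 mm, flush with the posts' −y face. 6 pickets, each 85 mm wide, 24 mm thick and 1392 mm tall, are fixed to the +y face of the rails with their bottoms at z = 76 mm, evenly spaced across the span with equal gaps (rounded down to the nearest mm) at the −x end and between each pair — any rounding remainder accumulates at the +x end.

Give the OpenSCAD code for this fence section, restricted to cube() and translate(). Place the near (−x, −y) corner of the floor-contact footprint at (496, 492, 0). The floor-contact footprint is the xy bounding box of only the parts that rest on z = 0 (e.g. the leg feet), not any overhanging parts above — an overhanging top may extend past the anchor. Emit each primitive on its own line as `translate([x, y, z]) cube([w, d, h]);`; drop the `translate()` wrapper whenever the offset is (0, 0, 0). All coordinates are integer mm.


translate([496, 492, 0]) cube([89, 89, 1496]);
translate([2158, 492, 0]) cube([89, 89, 1496]);
translate([585, 492, 234]) cube([1573, 89, 85]);
translate([585, 492, 1242]) cube([1573, 89, 85]);
translate([736, 581, 76]) cube([85, 24, 1392]);
translate([972, 581, 76]) cube([85, 24, 1392]);
translate([1208, 581, 76]) cube([85, 24, 1392]);
translate([1444, 581, 76]) cube([85, 24, 1392]);
translate([1680, 581, 76]) cube([85, 24, 1392]);
translate([1916, 581, 76]) cube([85, 24, 1392]);


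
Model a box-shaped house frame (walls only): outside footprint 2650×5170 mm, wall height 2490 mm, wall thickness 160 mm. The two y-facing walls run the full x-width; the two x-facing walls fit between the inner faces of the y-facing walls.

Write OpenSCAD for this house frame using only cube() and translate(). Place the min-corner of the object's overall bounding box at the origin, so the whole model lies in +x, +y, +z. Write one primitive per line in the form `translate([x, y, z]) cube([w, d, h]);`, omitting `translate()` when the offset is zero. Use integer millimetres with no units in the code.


cube([2650, 160, 2490]);
translate([0, 5010, 0]) cube([2650, 160, 2490]);
translate([0, 160, 0]) cube([160, 4850, 2490]);
translate([2490, 160, 0]) cube([160, 4850, 2490]);


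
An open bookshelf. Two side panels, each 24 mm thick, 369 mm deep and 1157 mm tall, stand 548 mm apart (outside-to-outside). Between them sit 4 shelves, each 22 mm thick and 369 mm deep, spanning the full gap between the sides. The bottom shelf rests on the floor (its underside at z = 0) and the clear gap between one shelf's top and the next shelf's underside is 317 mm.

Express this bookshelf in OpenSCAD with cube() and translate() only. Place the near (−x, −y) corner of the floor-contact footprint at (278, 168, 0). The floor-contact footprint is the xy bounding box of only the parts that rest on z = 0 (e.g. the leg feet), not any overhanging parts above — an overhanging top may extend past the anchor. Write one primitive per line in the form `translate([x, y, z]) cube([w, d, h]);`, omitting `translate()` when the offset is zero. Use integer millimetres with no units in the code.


translate([278, 168, 0]) cube([24, 369, 1157]);
translate([802, 168, 0]) cube([24, 369, 1157]);
translate([302, 168, 0]) cube([500, 369, 22]);
translate([302, 168, 339]) cube([500, 369, 22]);
translate([302, 168, 678]) cube([500, 369, 22]);
translate([302, 168, 1017]) cube([500, 369, 22]);


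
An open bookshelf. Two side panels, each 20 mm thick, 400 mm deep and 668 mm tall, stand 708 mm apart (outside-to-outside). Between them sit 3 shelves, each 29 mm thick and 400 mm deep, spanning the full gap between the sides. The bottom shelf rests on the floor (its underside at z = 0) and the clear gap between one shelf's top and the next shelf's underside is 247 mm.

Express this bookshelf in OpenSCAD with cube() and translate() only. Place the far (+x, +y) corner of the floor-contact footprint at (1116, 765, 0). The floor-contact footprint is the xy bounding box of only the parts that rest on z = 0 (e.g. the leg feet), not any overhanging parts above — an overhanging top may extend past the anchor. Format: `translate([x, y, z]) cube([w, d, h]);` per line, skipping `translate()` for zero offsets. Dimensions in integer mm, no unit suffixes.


translate([408, 365, 0]) cube([20, 400, 668]);
translate([1096, 365, 0]) cube([20, 400, 668]);
translate([428, 365, 0]) cube([668, 400, 29]);
translate([428, 365, 276]) cube([668, 400, 29]);
translate([428, 365, 552]) cube([668, 400, 29]);


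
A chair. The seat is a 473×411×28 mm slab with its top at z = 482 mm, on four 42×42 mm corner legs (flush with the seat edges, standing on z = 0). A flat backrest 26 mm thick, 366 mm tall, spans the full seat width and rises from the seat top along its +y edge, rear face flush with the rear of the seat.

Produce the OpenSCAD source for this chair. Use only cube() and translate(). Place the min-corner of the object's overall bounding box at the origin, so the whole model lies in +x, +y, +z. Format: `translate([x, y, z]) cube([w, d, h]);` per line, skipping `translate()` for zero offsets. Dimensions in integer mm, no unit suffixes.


translate([0, 0, 454]) cube([473, 411, 28]);
cube([42, 42, 454]);
translate([431, 0, 0]) cube([42, 42, 454]);
translate([0, 369, 0]) cube([42, 42, 454]);
translate([431, 369, 0]) cube([42, 42, 454]);
translate([0, 385, 482]) cube([473, 26, 366]);


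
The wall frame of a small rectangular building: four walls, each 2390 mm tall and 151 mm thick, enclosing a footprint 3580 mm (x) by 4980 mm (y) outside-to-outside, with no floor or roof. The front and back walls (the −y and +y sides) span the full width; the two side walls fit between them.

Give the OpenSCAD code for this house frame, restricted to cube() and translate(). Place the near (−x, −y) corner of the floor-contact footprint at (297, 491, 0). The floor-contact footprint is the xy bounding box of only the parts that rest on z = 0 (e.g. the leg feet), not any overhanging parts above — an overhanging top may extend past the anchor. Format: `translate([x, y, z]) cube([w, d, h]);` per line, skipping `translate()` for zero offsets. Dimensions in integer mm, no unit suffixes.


translate([297, 491, 0]) cube([3580, 151, 2390]);
translate([297, 5320, 0]) cube([3580, 151, 2390]);
translate([297, 642, 0]) cube([151, 4678, 2390]);
translate([3726, 642, 0]) cube([151, 4678, 2390]);


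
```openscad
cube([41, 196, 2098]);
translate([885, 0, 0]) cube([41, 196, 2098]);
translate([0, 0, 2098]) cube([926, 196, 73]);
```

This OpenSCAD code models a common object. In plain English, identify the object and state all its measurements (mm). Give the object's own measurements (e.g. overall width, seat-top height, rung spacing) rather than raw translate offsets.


A door frame. The clear opening is 844 mm wide and 2098 mm high. Two 41 mm wide jambs, 196 mm deep, stand either side of the opening from the floor to the top of the opening. A 73 mm thick head sits across the top of both jambs, spanning the full outside width of the frame.


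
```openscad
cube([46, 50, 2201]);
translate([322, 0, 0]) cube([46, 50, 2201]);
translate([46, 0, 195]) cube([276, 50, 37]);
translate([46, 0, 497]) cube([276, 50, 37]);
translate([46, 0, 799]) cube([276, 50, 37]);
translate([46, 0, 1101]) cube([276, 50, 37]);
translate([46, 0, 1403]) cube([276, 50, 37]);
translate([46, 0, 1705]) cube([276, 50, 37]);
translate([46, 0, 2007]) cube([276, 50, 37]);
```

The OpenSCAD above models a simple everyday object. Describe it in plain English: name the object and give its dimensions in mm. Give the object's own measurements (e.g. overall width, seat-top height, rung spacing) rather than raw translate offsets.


A straight ladder. Two 46×50 mm vertical rails, 2201 mm tall, stand 368 mm apart (outside-to-outside) with their front faces coplanar on the −y side. 7 rungs, each 50 mm deep and 37 mm tall, span between the inner faces of the rails, front faces flush with the rails. The lowest rung's underside is at z = 195 mm and rungs are spaced 302 mm apart (underside to underside).


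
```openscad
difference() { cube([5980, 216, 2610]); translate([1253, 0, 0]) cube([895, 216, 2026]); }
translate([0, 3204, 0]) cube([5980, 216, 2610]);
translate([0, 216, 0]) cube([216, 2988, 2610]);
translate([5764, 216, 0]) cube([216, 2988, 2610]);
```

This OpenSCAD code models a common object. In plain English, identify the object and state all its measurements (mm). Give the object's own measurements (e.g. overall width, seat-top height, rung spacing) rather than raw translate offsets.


A single room: four walls, each 2610 mm tall and 216 mm thick, enclosing an outside footprint 5980×3420 mm (x × y), no floor or roof. The front and back walls (−y and +y sides) run the full x-width; the side walls fit between their inner faces. A door opening 895 mm wide and 2026 mm tall is cut through the front wall from the floor up, its −x edge 1253 mm from the wall's −x end.


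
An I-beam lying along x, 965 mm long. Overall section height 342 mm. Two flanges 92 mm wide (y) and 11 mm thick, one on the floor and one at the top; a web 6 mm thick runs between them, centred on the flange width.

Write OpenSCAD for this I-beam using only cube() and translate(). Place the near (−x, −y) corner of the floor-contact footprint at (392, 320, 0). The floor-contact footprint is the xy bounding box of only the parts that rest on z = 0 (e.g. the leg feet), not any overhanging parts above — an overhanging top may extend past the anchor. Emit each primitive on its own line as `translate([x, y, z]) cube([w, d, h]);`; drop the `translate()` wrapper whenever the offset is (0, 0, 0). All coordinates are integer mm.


translate([392, 320, 0]) cube([965, 92, 11]);
translate([392, 363, 11]) cube([965, 6, 320]);
translate([392, 320, 331]) cube([965, 92, 11]);


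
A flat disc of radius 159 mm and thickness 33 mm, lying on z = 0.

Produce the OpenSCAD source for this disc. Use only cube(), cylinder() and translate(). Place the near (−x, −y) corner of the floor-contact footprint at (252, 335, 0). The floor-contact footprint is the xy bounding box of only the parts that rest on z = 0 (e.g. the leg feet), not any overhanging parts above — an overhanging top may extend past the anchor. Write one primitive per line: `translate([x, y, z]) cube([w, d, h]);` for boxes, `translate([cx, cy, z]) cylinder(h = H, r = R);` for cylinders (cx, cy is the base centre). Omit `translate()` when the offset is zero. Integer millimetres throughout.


translate([411, 494, 0]) cylinder(h = 33, r = 159);


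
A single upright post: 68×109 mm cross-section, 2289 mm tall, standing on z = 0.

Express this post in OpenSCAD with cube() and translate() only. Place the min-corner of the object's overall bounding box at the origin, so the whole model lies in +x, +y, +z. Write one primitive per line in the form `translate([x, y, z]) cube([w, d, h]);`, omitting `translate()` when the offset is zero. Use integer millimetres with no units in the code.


cube([68, 109, 2289]);


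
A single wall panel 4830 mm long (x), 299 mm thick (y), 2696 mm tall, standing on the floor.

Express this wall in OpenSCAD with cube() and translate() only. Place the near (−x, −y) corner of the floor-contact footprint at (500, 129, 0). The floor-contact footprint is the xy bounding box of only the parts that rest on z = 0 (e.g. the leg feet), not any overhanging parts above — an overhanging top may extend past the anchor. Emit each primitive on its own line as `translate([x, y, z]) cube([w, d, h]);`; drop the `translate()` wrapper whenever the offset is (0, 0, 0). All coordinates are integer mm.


translate([500, 129, 0]) cube([4830, 299, 2696]);


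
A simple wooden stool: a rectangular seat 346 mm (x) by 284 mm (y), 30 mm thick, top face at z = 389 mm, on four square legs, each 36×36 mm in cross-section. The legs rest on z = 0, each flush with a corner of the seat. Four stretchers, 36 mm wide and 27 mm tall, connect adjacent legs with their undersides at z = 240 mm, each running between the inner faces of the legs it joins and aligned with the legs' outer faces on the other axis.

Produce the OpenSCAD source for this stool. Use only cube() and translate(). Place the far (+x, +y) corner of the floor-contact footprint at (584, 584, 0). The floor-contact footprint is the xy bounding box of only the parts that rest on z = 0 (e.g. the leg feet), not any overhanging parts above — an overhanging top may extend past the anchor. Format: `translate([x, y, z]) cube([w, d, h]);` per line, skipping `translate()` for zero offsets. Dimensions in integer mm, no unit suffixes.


// leg_h = 389 - 30 = 359
// stretcher span = 346 - 2*36 = 274
translate([238, 300, 359]) cube([346, 284, 30]);
translate([238, 300, 0]) cube([36, 36, 359]);
translate([548, 300, 0]) cube([36, 36, 359]);
translate([238, 548, 0]) cube([36, 36, 359]);
translate([548, 548, 0]) cube([36, 36, 359]);
translate([274, 300, 240]) cube([274, 36, 27]);
translate([274, 548, 240]) cube([274, 36, 27]);
translate([238, 336, 240]) cube([36, 212, 27]);
translate([548, 336, 240]) cube([36, 212, 27]);


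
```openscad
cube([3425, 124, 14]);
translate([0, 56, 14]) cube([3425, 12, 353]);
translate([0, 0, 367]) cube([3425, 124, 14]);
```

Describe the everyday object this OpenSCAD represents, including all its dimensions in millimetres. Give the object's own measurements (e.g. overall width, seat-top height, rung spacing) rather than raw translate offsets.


An I-beam lying along x, 3425 mm long. Overall section height 381 mm. Two flanges 124 mm wide (y) and 14 mm thick, one on the floor and one at the top; a web 12 mm thick runs between them, centred on the flange width.


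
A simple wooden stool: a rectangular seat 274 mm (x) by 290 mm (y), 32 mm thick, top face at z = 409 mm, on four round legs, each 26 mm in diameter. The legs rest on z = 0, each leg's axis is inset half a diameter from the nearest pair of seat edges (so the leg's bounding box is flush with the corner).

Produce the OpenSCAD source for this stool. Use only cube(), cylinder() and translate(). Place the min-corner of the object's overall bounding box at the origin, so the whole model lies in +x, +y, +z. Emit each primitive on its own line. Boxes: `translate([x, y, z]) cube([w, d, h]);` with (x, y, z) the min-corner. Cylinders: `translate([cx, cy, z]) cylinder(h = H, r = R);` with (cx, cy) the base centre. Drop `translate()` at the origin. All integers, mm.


translate([0, 0, 377]) cube([274, 290, 32]);
translate([13, 13, 0]) cylinder(h = 377, r = 13);
translate([261, 13, 0]) cylinder(h = 377, r = 13);
translate([13, 277, 0]) cylinder(h = 377, r = 13);
translate([261, 277, 0]) cylinder(h = 377, r = 13);


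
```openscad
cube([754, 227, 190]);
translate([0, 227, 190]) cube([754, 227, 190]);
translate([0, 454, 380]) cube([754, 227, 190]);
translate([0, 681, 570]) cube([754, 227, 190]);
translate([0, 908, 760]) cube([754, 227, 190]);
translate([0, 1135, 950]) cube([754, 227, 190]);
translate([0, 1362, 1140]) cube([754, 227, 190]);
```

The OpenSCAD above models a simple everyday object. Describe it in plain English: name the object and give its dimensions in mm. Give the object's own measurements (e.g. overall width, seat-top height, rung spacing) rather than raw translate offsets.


A straight staircase of 7 solid steps. Each step is 754 mm wide (x), 227 mm deep (y, the going) and 190 mm tall (the rise). The first step rests on the floor; each subsequent step sits one going further in +y and one rise higher in +z, directly behind and above the previous step with no overlap.


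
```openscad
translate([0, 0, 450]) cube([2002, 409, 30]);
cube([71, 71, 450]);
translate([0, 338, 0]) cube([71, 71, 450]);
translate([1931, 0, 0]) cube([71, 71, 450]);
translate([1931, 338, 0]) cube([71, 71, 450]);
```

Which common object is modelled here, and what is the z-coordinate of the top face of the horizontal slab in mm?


A bench. The seat-top height is 480 mm.

A long slab on four corner posts — a bench. The slab sits at z = 450 with thickness 30, so the top is 450 + 30 = 480 mm.


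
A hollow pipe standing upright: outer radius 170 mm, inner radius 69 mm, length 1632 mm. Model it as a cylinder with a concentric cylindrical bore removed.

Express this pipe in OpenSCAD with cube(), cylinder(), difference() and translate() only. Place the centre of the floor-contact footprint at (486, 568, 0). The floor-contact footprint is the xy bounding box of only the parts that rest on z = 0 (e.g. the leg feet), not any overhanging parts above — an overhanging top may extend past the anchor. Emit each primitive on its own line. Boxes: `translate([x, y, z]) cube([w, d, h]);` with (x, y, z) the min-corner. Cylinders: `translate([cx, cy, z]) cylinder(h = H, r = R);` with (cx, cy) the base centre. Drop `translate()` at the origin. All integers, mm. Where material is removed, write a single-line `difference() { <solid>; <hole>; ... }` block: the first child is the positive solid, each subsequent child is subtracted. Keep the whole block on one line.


difference() { translate([486, 568, 0]) cylinder(h = 1632, r = 170); translate([486, 568, 0]) cylinder(h = 1632, r = 69); }


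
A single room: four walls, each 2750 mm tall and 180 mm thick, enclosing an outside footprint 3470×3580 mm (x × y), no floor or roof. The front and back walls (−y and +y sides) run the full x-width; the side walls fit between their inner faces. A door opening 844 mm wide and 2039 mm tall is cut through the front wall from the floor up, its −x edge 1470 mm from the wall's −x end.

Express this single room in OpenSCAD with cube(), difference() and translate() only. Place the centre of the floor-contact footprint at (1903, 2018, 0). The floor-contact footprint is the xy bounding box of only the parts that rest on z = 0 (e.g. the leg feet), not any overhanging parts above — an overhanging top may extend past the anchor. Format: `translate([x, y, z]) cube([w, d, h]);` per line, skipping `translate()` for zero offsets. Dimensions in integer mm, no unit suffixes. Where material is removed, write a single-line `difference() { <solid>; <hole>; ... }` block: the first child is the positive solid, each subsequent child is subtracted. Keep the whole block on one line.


difference() { translate([168, 228, 0]) cube([3470, 180, 2750]); translate([1638, 228, 0]) cube([844, 180, 2039]); }
translate([168, 3628, 0]) cube([3470, 180, 2750]);
translate([168, 408, 0]) cube([180, 3220, 2750]);
translate([3458, 408, 0]) cube([180, 3220, 2750]);


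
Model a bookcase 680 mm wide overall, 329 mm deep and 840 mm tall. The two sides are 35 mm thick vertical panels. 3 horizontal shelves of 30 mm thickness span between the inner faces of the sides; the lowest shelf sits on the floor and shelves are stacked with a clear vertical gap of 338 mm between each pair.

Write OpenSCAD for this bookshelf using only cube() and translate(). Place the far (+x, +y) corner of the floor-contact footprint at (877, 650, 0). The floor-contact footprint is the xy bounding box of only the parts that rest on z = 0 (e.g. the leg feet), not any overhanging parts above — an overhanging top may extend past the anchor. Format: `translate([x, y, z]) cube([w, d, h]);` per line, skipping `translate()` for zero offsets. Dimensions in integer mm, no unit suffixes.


translate([197, 321, 0]) cube([35, 329, 840]);
translate([842, 321, 0]) cube([35, 329, 840]);
translate([232, 321, 0]) cube([610, 329, 30]);
translate([232, 321, 368]) cube([610, 329, 30]);
translate([232, 321, 736]) cube([610, 329, 30]);


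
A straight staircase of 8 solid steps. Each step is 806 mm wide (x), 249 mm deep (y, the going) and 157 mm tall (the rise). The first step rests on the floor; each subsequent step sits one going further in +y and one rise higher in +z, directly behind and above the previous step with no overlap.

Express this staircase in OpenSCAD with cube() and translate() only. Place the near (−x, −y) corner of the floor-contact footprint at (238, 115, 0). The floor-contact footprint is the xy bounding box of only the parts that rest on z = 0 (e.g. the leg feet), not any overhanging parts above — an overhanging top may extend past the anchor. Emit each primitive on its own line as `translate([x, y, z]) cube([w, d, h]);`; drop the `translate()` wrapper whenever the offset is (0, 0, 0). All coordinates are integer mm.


translate([238, 115, 0]) cube([806, 249, 157]);
translate([238, 364, 157]) cube([806, 249, 157]);
translate([238, 613, 314]) cube([806, 249, 157]);
translate([238, 862, 471]) cube([806, 249, 157]);
translate([238, 1111, 628]) cube([806, 249, 157]);
translate([238, 1360, 785]) cube([806, 249, 157]);
translate([238, 1609, 942]) cube([806, 249, 157]);
translate([238, 1858, 1099]) cube([806, 249, 157]);


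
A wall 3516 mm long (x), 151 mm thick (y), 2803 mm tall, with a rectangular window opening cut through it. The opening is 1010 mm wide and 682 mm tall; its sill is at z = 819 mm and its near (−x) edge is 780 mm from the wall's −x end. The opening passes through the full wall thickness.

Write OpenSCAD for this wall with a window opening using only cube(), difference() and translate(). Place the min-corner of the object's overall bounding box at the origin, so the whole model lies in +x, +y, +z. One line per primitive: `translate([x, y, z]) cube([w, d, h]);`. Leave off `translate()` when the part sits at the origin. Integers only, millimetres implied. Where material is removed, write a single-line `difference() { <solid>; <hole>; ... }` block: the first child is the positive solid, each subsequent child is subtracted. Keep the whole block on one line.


difference() { cube([3516, 151, 2803]); translate([780, 0, 819]) cube([1010, 151, 682]); }


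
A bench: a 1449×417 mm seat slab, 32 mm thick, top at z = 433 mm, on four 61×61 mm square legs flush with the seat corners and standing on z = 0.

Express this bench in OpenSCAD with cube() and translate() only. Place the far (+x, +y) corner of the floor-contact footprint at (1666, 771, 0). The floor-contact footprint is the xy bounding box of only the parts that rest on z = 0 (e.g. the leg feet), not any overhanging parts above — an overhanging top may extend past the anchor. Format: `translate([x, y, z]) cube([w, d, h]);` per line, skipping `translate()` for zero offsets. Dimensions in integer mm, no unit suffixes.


translate([217, 354, 401]) cube([1449, 417, 32]);
translate([217, 354, 0]) cube([61, 61, 401]);
translate([217, 710, 0]) cube([61, 61, 401]);
translate([1605, 354, 0]) cube([61, 61, 401]);
translate([1605, 710, 0]) cube([61, 61, 401]);


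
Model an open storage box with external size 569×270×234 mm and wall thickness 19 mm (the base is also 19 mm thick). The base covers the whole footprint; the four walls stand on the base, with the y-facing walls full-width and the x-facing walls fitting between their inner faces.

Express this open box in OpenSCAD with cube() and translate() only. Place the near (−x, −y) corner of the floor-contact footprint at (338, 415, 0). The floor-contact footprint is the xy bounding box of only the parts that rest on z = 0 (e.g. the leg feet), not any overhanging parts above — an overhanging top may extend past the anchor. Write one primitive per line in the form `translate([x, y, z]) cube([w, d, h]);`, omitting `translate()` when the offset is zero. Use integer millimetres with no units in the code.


translate([338, 415, 0]) cube([569, 270, 19]);
translate([338, 415, 19]) cube([569, 19, 215]);
translate([338, 666, 19]) cube([569, 19, 215]);
translate([338, 434, 19]) cube([19, 232, 215]);
translate([888, 434, 19]) cube([19, 232, 215]);


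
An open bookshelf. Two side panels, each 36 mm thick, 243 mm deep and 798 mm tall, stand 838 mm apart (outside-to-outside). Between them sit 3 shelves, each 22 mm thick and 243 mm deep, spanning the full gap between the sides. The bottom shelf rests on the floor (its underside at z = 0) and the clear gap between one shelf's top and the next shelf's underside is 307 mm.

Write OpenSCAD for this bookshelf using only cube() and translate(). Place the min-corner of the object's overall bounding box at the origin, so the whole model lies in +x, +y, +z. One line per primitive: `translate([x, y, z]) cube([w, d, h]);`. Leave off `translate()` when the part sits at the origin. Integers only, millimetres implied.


cube([36, 243, 798]);
translate([802, 0, 0]) cube([36, 243, 798]);
translate([36, 0, 0]) cube([766, 243, 22]);
translate([36, 0, 329]) cube([766, 243, 22]);
translate([36, 0, 658]) cube([766, 243, 22]);


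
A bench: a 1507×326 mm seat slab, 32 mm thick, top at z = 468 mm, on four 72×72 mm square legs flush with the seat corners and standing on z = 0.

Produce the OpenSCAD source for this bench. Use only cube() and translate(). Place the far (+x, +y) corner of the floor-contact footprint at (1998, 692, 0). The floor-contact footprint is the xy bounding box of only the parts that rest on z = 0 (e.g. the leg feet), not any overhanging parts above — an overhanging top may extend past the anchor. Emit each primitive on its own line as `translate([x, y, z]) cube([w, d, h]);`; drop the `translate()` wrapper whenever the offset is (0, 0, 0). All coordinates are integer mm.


translate([491, 366, 436]) cube([1507, 326, 32]);
translate([491, 366, 0]) cube([72, 72, 436]);
translate([491, 620, 0]) cube([72, 72, 436]);
translate([1926, 366, 0]) cube([72, 72, 436]);
translate([1926, 620, 0]) cube([72, 72, 436]);


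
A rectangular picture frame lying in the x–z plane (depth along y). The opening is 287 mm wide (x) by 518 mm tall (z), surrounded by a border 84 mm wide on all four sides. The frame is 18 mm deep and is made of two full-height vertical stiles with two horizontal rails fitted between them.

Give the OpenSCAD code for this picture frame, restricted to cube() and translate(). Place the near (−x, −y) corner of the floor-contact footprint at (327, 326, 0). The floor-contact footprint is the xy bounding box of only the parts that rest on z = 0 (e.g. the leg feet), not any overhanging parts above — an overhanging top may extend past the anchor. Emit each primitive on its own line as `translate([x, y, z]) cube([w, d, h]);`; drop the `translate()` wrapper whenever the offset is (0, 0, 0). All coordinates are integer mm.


translate([327, 326, 0]) cube([84, 18, 686]);
translate([698, 326, 0]) cube([84, 18, 686]);
translate([411, 326, 0]) cube([287, 18, 84]);
translate([411, 326, 602]) cube([287, 18, 84]);


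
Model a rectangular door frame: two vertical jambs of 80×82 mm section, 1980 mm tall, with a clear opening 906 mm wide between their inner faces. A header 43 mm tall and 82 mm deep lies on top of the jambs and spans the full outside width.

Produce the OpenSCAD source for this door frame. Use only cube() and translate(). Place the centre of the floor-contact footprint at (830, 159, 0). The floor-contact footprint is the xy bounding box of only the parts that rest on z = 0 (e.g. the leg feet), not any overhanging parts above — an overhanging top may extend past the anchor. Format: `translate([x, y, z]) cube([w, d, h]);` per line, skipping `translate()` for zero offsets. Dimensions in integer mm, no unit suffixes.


translate([297, 118, 0]) cube([80, 82, 1980]);
translate([1283, 118, 0]) cube([80, 82, 1980]);
translate([297, 118, 1980]) cube([1066, 82, 43]);


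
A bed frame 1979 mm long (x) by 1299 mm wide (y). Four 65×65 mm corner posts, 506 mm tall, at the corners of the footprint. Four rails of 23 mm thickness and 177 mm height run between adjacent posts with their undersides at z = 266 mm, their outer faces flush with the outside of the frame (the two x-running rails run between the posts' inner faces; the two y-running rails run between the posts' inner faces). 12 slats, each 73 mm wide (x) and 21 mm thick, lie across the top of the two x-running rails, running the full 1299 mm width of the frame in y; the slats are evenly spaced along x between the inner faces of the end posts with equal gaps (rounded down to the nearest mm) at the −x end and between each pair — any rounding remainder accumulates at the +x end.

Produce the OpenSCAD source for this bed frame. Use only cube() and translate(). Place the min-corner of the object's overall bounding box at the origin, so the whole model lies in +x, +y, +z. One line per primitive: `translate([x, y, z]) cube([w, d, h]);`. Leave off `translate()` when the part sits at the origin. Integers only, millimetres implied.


// slat z = rail_z + rail_h = 266 + 177 = 443
// slat gap = ⌊(1849 − 12·73) / 13⌋ = 74
cube([65, 65, 506]);
translate([0, 1234, 0]) cube([65, 65, 506]);
translate([1914, 0, 0]) cube([65, 65, 506]);
translate([1914, 1234, 0]) cube([65, 65, 506]);
translate([65, 0, 266]) cube([1849, 23, 177]);
translate([65, 1276, 266]) cube([1849, 23, 177]);
translate([0, 65, 266]) cube([23, 1169, 177]);
translate([1956, 65, 266]) cube([23, 1169, 177]);
translate([139, 0, 443]) cube([73, 1299, 21]);
translate([286, 0, 443]) cube([73, 1299, 21]);
translate([433, 0, 443]) cube([73, 1299, 21]);
translate([580, 0, 443]) cube([73, 1299, 21]);
translate([727, 0, 443]) cube([73, 1299, 21]);
translate([874, 0, 443]) cube([73, 1299, 21]);
translate([1021, 0, 443]) cube([73, 1299, 21]);
translate([1168, 0, 443]) cube([73, 1299, 21]);
translate([1315, 0, 443]) cube([73, 1299, 21]);
translate([1462, 0, 443]) cube([73, 1299, 21]);
translate([1609, 0, 443]) cube([73, 1299, 21]);
translate([1756, 0, 443]) cube([73, 1299, 21]);


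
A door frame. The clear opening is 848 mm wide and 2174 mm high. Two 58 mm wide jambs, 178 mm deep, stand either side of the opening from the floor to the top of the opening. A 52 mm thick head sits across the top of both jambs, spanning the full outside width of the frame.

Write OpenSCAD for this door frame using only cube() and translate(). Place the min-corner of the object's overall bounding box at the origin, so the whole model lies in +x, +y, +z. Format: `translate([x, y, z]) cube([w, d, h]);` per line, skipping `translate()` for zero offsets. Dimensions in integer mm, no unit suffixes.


cube([58, 178, 2174]);
translate([906, 0, 0]) cube([58, 178, 2174]);
translate([0, 0, 2174]) cube([964, 178, 52]);


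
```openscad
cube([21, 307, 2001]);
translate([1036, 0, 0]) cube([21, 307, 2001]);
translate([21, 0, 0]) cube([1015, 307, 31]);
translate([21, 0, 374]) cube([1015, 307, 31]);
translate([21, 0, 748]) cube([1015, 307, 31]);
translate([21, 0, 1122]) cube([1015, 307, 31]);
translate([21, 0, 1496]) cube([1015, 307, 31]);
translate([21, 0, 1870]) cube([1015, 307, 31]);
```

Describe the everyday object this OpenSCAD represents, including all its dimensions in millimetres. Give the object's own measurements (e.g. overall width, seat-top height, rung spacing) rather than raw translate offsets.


An open bookshelf. Two side panels, each 21 mm thick, 307 mm deep and 2001 mm tall, stand 1057 mm apart (outside-to-outside). Between them sit 6 shelves, each 31 mm thick and 307 mm deep, spanning the full gap between the sides. The bottom shelf rests on the floor (its underside at z = 0) and the clear gap between one shelf's top and the next shelf's underside is 343 mm.


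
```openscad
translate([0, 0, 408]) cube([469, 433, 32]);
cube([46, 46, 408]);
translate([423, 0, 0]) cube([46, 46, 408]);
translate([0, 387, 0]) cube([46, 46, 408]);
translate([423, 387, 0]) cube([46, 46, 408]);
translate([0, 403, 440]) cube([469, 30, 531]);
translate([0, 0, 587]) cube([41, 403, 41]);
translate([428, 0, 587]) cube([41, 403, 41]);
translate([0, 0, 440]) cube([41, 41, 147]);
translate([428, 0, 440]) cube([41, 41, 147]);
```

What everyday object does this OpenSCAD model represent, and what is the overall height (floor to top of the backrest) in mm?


A chair. The overall height is 971 mm.

A slab on four corner posts with a tall panel at the back — a chair. The seat slab sits at z = 408 with thickness 32, and the 531 mm backrest starts at the seat top, so the overall height is 408 + 32 + 531 = 971 mm.


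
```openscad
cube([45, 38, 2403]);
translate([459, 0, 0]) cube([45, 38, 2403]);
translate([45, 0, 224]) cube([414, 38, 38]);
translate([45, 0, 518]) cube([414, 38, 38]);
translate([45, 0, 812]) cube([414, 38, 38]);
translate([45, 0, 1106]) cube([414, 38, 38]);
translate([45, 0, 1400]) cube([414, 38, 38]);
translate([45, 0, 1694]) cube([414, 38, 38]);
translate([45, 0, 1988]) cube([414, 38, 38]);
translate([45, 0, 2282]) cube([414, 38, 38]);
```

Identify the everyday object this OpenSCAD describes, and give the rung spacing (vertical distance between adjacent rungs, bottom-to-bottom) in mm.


A ladder. The rung spacing is 294 mm.

Two tall 45×38 posts with 8 short bars between them — a ladder. Adjacent rungs sit at z = 224 and z = 518, so the spacing is 518 − 224 = 294 mm.


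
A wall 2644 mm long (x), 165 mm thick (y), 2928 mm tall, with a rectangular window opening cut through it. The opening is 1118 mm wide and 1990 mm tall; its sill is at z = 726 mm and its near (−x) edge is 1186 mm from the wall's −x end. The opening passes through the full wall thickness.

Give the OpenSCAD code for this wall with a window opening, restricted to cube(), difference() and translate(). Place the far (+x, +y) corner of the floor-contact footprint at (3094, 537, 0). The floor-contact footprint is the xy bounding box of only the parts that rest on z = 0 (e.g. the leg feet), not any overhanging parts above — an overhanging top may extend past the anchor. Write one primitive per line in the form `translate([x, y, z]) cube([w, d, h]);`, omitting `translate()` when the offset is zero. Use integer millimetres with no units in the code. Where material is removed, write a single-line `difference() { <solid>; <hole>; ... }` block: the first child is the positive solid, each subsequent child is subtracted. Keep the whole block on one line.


difference() { translate([450, 372, 0]) cube([2644, 165, 2928]); translate([1636, 372, 726]) cube([1118, 165, 1990]); }


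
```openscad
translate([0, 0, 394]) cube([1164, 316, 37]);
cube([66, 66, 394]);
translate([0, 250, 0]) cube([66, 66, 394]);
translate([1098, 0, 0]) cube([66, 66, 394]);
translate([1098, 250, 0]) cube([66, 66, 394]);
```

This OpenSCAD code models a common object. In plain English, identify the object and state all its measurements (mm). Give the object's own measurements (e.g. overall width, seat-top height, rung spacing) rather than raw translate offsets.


A long wooden bench with a 1164 mm (x) × 316 mm (y) seat, 37 mm thick, its top surface 431 mm above the floor. Four 66 mm square legs at the seat corners, flush with the edges, run from z = 0 to the seat underside.
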